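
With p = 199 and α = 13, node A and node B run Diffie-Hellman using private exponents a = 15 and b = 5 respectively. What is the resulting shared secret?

144

Node B sends B = α^b mod p = 13^5 mod 199.
13^1 ≡ 13 (mod 199)
13^2 = (13^1)^2 ≡ 13^2 = 169 ≡ 169 (mod 199)
13^4 = (13^2)^2 ≡ 169^2 = 28561 ≡ 104 (mod 199)
13^5 = 13^4 · 13^1 ≡ 104 · 13 ≡ 158 (mod 199).
So B = 158. Node A then computes K = B^a mod p = 158^15 mod 199.
158^1 ≡ 158 (mod 199)
158^2 = (158^1)^2 ≡ 158^2 = 24964 ≡ 89 (mod 199)
158^4 = (158^2)^2 ≡ 89^2 = 7921 ≡ 160 (mod 199)
158^8 = (158^4)^2 ≡ 160^2 = 25600 ≡ 128 (mod 199)
158^15 = 158^8 · 158^4 · 158^2 · 158^1 ≡ 128 · 160 · 89 · 158 ≡ 144 (mod 199).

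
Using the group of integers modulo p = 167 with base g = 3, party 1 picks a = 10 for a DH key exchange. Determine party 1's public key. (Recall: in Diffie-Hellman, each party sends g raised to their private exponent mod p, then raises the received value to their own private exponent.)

98

Public value = 3^10 (mod 167).
3^1 ≡ 3 (mod 167)
3^2 = (3^1)^2 ≡ 3^2 = 9 ≡ 9 (mod 167)
3^4 = (3^2)^2 ≡ 9^2 = 81 ≡ 81 (mod 167)
3^8 = (3^4)^2 ≡ 81^2 = 6561 ≡ 48 (mod 167)
3^10 = 3^8 · 3^2 ≡ 48 · 9 ≡ 98 (mod 167).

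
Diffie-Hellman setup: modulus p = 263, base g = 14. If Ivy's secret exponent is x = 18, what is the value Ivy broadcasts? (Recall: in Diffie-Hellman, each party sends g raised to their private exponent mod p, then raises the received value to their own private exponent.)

17

Public value = 14^{18} \pmod{263}.
14^1 ≡ 14 (mod 263)
14^2 = (14^1)^2 ≡ 14^2 = 196 ≡ 196 (mod 263)
14^4 = (14^2)^2 ≡ 196^2 = 38416 ≡ 18 (mod 263)
14^8 = (14^4)^2 ≡ 18^2 = 324 ≡ 61 (mod 263)
14^16 = (14^8)^2 ≡ 61^2 = 3721 ≡ 39 (mod 263)
14^18 = 14^16 · 14^2 ≡ 39 · 196 ≡ 17 (mod 263).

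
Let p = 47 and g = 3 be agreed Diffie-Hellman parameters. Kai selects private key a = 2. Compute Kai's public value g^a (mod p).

9

Public value = 3^2 (mod 47).
3^1 ≡ 3 (mod 47)
3^2 = (3^1)^2 ≡ 3^2 = 9 ≡ 9 (mod 47)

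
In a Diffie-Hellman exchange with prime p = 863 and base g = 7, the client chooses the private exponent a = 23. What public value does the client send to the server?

649

Public value = 7^23 mod 863.
7^1 ≡ 7 (mod 863)
7^2 = (7^1)^2 ≡ 7^2 = 49 ≡ 49 (mod 863)
7^4 = (7^2)^2 ≡ 49^2 = 2401 ≡ 675 (mod 863)
7^8 = (7^4)^2 ≡ 675^2 = 455625 ≡ 824 (mod 863)
7^16 = (7^8)^2 ≡ 824^2 = 678976 ≡ 658 (mod 863)
7^23 = 7^16 · 7^4 · 7^2 · 7^1 ≡ 658 · 675 · 49 · 7 ≡ 649 (mod 863).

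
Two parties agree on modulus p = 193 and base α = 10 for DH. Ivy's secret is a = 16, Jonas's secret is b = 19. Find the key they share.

Jonas sends B = α^b mod p = 10^19 mod 193.
10^1 ≡ 10 (mod 193)
10^2 = (10^1)^2 ≡ 10^2 = 100 ≡ 100 (mod 193)
10^4 = (10^2)^2 ≡ 100^2 = 10000 ≡ 157 (mod 193)
10^8 = (10^4)^2 ≡ 157^2 = 24649 ≡ 138 (mod 193)
10^16 = (10^8)^2 ≡ 138^2 = 19044 ≡ 130 (mod 193)
10^19 = 10^16 · 10^2 · 10^1 ≡ 130 · 100 · 10 ≡ 111 (mod 193).
So B = 111. Ivy then computes K = B^a mod p = 111^16 mod 193.
111^1 ≡ 111 (mod 193)
111^2 = (111^1)^2 ≡ 111^2 = 12321 ≡ 162 (mod 193)
111^4 = (111^2)^2 ≡ 162^2 = 26244 ≡ 189 (mod 193)
111^8 = (111^4)^2 ≡ 189^2 = 35721 ≡ 16 (mod 193)
111^16 = (111^8)^2 ≡ 16^2 = 256 ≡ 63 (mod 193)

63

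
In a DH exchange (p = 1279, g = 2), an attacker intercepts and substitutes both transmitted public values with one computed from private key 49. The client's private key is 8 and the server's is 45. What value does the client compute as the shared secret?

72

The client receives an attacker's public value M = 2^49 mod 1279 instead of the honest one.
2^1 ≡ 2 (mod 1279)
2^2 = (2^1)^2 ≡ 2^2 = 4 ≡ 4 (mod 1279)
2^4 = (2^2)^2 ≡ 4^2 = 16 ≡ 16 (mod 1279)
2^8 = (2^4)^2 ≡ 16^2 = 256 ≡ 256 (mod 1279)
2^16 = (2^8)^2 ≡ 256^2 = 65536 ≡ 307 (mod 1279)
2^32 = (2^16)^2 ≡ 307^2 = 94249 ≡ 882 (mod 1279)
2^49 = 2^32 · 2^16 · 2^1 ≡ 882 · 307 · 2 ≡ 531 (mod 1279).
So M = 531. The client computes K = M^8 mod 1279.
531^1 ≡ 531 (mod 1279)
531^2 = (531^1)^2 ≡ 531^2 = 281961 ≡ 581 (mod 1279)
531^4 = (531^2)^2 ≡ 581^2 = 337561 ≡ 1184 (mod 1279)
531^8 = (531^4)^2 ≡ 1184^2 = 1401856 ≡ 72 (mod 1279)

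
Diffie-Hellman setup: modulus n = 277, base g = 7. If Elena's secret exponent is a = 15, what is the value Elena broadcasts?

64

Public value = 7^15 (mod 277).
7^1 ≡ 7 (mod 277)
7^2 = (7^1)^2 ≡ 7^2 = 49 ≡ 49 (mod 277)
7^4 = (7^2)^2 ≡ 49^2 = 2401 ≡ 185 (mod 277)
7^8 = (7^4)^2 ≡ 185^2 = 34225 ≡ 154 (mod 277)
7^15 = 7^8 · 7^4 · 7^2 · 7^1 ≡ 154 · 185 · 49 · 7 ≡ 64 (mod 277).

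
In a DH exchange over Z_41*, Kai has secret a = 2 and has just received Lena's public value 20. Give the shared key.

31

Shared key K = 20^2 mod 41.
20^1 ≡ 20 (mod 41)
20^2 = (20^1)^2 ≡ 20^2 = 400 ≡ 31 (mod 41)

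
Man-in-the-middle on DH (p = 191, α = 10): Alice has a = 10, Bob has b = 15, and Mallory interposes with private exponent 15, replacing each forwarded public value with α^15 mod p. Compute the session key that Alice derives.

136

Alice receives Mallory's public value M = 10^15 mod 191 instead of the honest one.
10^1 ≡ 10 (mod 191)
10^2 = (10^1)^2 ≡ 10^2 = 100 ≡ 100 (mod 191)
10^4 = (10^2)^2 ≡ 100^2 = 10000 ≡ 68 (mod 191)
10^8 = (10^4)^2 ≡ 68^2 = 4624 ≡ 40 (mod 191)
10^15 = 10^8 · 10^4 · 10^2 · 10^1 ≡ 40 · 68 · 100 · 10 ≡ 160 (mod 191).
So M = 160. Alice computes K = M^10 mod 191.
160^1 ≡ 160 (mod 191)
160^2 = (160^1)^2 ≡ 160^2 = 25600 ≡ 6 (mod 191)
160^4 = (160^2)^2 ≡ 6^2 = 36 ≡ 36 (mod 191)
160^8 = (160^4)^2 ≡ 36^2 = 1296 ≡ 150 (mod 191)
160^10 = 160^8 · 160^2 ≡ 150 · 6 ≡ 136 (mod 191).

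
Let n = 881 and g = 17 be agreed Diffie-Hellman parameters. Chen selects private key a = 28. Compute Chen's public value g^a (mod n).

Public value = 17^28 (mod 881).
17^1 ≡ 17 (mod 881)
17^2 = (17^1)^2 ≡ 17^2 = 289 ≡ 289 (mod 881)
17^4 = (17^2)^2 ≡ 289^2 = 83521 ≡ 707 (mod 881)
17^8 = (17^4)^2 ≡ 707^2 = 499849 ≡ 322 (mod 881)
17^16 = (17^8)^2 ≡ 322^2 = 103684 ≡ 607 (mod 881)
17^28 = 17^16 · 17^8 · 17^4 ≡ 607 · 322 · 707 ≡ 247 (mod 881).

247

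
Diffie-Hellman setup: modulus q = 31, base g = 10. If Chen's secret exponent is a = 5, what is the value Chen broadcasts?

Public value = 10^5 mod 31.
10^1 ≡ 10 (mod 31)
10^2 = (10^1)^2 ≡ 10^2 = 100 ≡ 7 (mod 31)
10^4 = (10^2)^2 ≡ 7^2 = 49 ≡ 18 (mod 31)
10^5 = 10^4 · 10^1 ≡ 18 · 10 ≡ 25 (mod 31).

25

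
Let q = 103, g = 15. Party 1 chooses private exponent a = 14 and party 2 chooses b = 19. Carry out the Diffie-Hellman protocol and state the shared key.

97

Party 2 sends B = g^b mod q = 15^19 mod 103.
15^1 ≡ 15 (mod 103)
15^2 = (15^1)^2 ≡ 15^2 = 225 ≡ 19 (mod 103)
15^4 = (15^2)^2 ≡ 19^2 = 361 ≡ 52 (mod 103)
15^8 = (15^4)^2 ≡ 52^2 = 2704 ≡ 26 (mod 103)
15^16 = (15^8)^2 ≡ 26^2 = 676 ≡ 58 (mod 103)
15^19 = 15^16 · 15^2 · 15^1 ≡ 58 · 19 · 15 ≡ 50 (mod 103).
So B = 50. Party 1 then computes K = B^a mod q = 50^14 mod 103.
50^1 ≡ 50 (mod 103)
50^2 = (50^1)^2 ≡ 50^2 = 2500 ≡ 28 (mod 103)
50^4 = (50^2)^2 ≡ 28^2 = 784 ≡ 63 (mod 103)
50^8 = (50^4)^2 ≡ 63^2 = 3969 ≡ 55 (mod 103)
50^14 = 50^8 · 50^4 · 50^2 ≡ 55 · 63 · 28 ≡ 97 (mod 103).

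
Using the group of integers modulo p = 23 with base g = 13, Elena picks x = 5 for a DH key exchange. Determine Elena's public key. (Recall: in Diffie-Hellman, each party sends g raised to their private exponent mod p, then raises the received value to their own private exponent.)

Public value = 13^5 mod 23.
13^1 ≡ 13 (mod 23)
13^2 = (13^1)^2 ≡ 13^2 = 169 ≡ 8 (mod 23)
13^4 = (13^2)^2 ≡ 8^2 = 64 ≡ 18 (mod 23)
13^5 = 13^4 · 13^1 ≡ 18 · 13 ≡ 4 (mod 23).

4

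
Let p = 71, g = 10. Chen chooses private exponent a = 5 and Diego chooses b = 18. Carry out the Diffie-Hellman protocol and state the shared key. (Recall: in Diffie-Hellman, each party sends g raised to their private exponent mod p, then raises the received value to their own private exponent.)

48

Diego sends B = g^b mod p = 10^18 mod 71.
10^1 ≡ 10 (mod 71)
10^2 = (10^1)^2 ≡ 10^2 = 100 ≡ 29 (mod 71)
10^4 = (10^2)^2 ≡ 29^2 = 841 ≡ 60 (mod 71)
10^8 = (10^4)^2 ≡ 60^2 = 3600 ≡ 50 (mod 71)
10^16 = (10^8)^2 ≡ 50^2 = 2500 ≡ 15 (mod 71)
10^18 = 10^16 · 10^2 ≡ 15 · 29 ≡ 9 (mod 71).
So B = 9. Chen then computes K = B^a mod p = 9^5 mod 71.
9^1 ≡ 9 (mod 71)
9^2 = (9^1)^2 ≡ 9^2 = 81 ≡ 10 (mod 71)
9^4 = (9^2)^2 ≡ 10^2 = 100 ≡ 29 (mod 71)
9^5 = 9^4 · 9^1 ≡ 29 · 9 ≡ 48 (mod 71).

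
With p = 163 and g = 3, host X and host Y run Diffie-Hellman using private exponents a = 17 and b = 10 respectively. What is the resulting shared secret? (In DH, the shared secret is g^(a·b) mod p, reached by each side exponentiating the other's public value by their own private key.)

Host X sends A = g^a mod p = 3^17 mod 163.
3^1 ≡ 3 (mod 163)
3^2 = (3^1)^2 ≡ 3^2 = 9 ≡ 9 (mod 163)
3^4 = (3^2)^2 ≡ 9^2 = 81 ≡ 81 (mod 163)
3^8 = (3^4)^2 ≡ 81^2 = 6561 ≡ 41 (mod 163)
3^16 = (3^8)^2 ≡ 41^2 = 1681 ≡ 51 (mod 163)
3^17 = 3^16 · 3^1 ≡ 51 · 3 ≡ 153 (mod 163).
So A = 153. Host Y then computes K = A^b mod p = 153^10 mod 163.
153^1 ≡ 153 (mod 163)
153^2 = (153^1)^2 ≡ 153^2 = 23409 ≡ 100 (mod 163)
153^4 = (153^2)^2 ≡ 100^2 = 10000 ≡ 57 (mod 163)
153^8 = (153^4)^2 ≡ 57^2 = 3249 ≡ 152 (mod 163)
153^10 = 153^8 · 153^2 ≡ 152 · 100 ≡ 41 (mod 163).

41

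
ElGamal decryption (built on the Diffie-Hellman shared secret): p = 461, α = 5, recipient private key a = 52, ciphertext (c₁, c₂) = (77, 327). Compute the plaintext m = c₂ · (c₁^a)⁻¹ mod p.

Shared mask s = c₁^a mod p = 77^52 mod 461.
77^1 ≡ 77 (mod 461)
77^2 = (77^1)^2 ≡ 77^2 = 5929 ≡ 397 (mod 461)
77^4 = (77^2)^2 ≡ 397^2 = 157609 ≡ 408 (mod 461)
77^8 = (77^4)^2 ≡ 408^2 = 166464 ≡ 43 (mod 461)
77^16 = (77^8)^2 ≡ 43^2 = 1849 ≡ 5 (mod 461)
77^32 = (77^16)^2 ≡ 5^2 = 25 ≡ 25 (mod 461)
77^52 = 77^32 · 77^16 · 77^4 ≡ 25 · 5 · 408 ≡ 290 (mod 461).
So s = 290; s⁻¹ ≡ 62 (mod 461).
m = c₂ · s⁻¹ mod 461 = 327 · 62 mod 461 = 451.

451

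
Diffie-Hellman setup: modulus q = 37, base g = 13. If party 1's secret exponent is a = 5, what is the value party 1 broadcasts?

35

Public value = 13^5 mod 37.
13^1 ≡ 13 (mod 37)
13^2 = (13^1)^2 ≡ 13^2 = 169 ≡ 21 (mod 37)
13^4 = (13^2)^2 ≡ 21^2 = 441 ≡ 34 (mod 37)
13^5 = 13^4 · 13^1 ≡ 34 · 13 ≡ 35 (mod 37).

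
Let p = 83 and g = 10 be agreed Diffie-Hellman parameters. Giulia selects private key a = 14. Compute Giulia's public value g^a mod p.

36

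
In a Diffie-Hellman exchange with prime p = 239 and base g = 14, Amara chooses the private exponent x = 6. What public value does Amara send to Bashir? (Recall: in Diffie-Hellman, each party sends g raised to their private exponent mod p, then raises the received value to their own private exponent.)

80

Public value = 14^{6} \pmod{239}.
14^1 ≡ 14 (mod 239)
14^2 = (14^1)^2 ≡ 14^2 = 196 ≡ 196 (mod 239)
14^4 = (14^2)^2 ≡ 196^2 = 38416 ≡ 176 (mod 239)
14^6 = 14^4 · 14^2 ≡ 176 · 196 ≡ 80 (mod 239).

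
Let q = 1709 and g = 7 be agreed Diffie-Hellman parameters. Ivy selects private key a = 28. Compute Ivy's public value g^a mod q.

Public value = 7^28 mod 1709.
7^1 ≡ 7 (mod 1709)
7^2 = (7^1)^2 ≡ 7^2 = 49 ≡ 49 (mod 1709)
7^4 = (7^2)^2 ≡ 49^2 = 2401 ≡ 692 (mod 1709)
7^8 = (7^4)^2 ≡ 692^2 = 478864 ≡ 344 (mod 1709)
7^16 = (7^8)^2 ≡ 344^2 = 118336 ≡ 415 (mod 1709)
7^28 = 7^16 · 7^8 · 7^4 ≡ 415 · 344 · 692 ≡ 1175 (mod 1709).

1175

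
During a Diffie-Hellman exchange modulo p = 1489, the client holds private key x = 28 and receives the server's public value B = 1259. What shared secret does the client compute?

1165

Shared key K = 1259^28 mod 1489.
1259^1 ≡ 1259 (mod 1489)
1259^2 = (1259^1)^2 ≡ 1259^2 = 1585081 ≡ 785 (mod 1489)
1259^4 = (1259^2)^2 ≡ 785^2 = 616225 ≡ 1268 (mod 1489)
1259^8 = (1259^4)^2 ≡ 1268^2 = 1607824 ≡ 1193 (mod 1489)
1259^16 = (1259^8)^2 ≡ 1193^2 = 1423249 ≡ 1254 (mod 1489)
1259^28 = 1259^16 · 1259^8 · 1259^4 ≡ 1254 · 1193 · 1268 ≡ 1165 (mod 1489).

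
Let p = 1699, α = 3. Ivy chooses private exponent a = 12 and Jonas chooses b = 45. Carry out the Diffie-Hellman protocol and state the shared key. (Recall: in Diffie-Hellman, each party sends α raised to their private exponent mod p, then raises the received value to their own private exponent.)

Jonas sends B = α^b mod p = 3^45 mod 1699.
3^1 ≡ 3 (mod 1699)
3^2 = (3^1)^2 ≡ 3^2 = 9 ≡ 9 (mod 1699)
3^4 = (3^2)^2 ≡ 9^2 = 81 ≡ 81 (mod 1699)
3^8 = (3^4)^2 ≡ 81^2 = 6561 ≡ 1464 (mod 1699)
3^16 = (3^8)^2 ≡ 1464^2 = 2143296 ≡ 857 (mod 1699)
3^32 = (3^16)^2 ≡ 857^2 = 734449 ≡ 481 (mod 1699)
3^45 = 3^32 · 3^8 · 3^4 · 3^1 ≡ 481 · 1464 · 81 · 3 ≡ 228 (mod 1699).
So B = 228. Ivy then computes K = B^a mod p = 228^12 mod 1699.
228^1 ≡ 228 (mod 1699)
228^2 = (228^1)^2 ≡ 228^2 = 51984 ≡ 1014 (mod 1699)
228^4 = (228^2)^2 ≡ 1014^2 = 1028196 ≡ 301 (mod 1699)
228^8 = (228^4)^2 ≡ 301^2 = 90601 ≡ 554 (mod 1699)
228^12 = 228^8 · 228^4 ≡ 554 · 301 ≡ 252 (mod 1699).

252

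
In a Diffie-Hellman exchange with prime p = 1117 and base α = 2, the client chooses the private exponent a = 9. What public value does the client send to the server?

Public value = 2^{9} \pmod{1117}.
2^1 ≡ 2 (mod 1117)
2^2 = (2^1)^2 ≡ 2^2 = 4 ≡ 4 (mod 1117)
2^4 = (2^2)^2 ≡ 4^2 = 16 ≡ 16 (mod 1117)
2^8 = (2^4)^2 ≡ 16^2 = 256 ≡ 256 (mod 1117)
2^9 = 2^8 · 2^1 ≡ 256 · 2 ≡ 512 (mod 1117).

512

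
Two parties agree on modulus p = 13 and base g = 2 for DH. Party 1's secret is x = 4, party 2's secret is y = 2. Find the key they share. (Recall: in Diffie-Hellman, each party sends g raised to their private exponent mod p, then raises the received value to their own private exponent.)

9

Party 2 sends B = g^y mod p = 2^2 mod 13.
2^1 ≡ 2 (mod 13)
2^2 = (2^1)^2 ≡ 2^2 = 4 ≡ 4 (mod 13)
So B = 4. Party 1 then computes K = B^x mod p = 4^4 mod 13.
4^1 ≡ 4 (mod 13)
4^2 = (4^1)^2 ≡ 4^2 = 16 ≡ 3 (mod 13)
4^4 = (4^2)^2 ≡ 3^2 = 9 ≡ 9 (mod 13)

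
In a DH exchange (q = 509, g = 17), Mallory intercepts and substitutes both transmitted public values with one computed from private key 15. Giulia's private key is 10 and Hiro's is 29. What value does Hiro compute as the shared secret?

292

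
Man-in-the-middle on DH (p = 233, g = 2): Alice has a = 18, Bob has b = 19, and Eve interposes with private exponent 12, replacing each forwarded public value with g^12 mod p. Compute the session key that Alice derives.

Alice receives Eve's public value M = 2^12 mod 233 instead of the honest one.
2^1 ≡ 2 (mod 233)
2^2 = (2^1)^2 ≡ 2^2 = 4 ≡ 4 (mod 233)
2^4 = (2^2)^2 ≡ 4^2 = 16 ≡ 16 (mod 233)
2^8 = (2^4)^2 ≡ 16^2 = 256 ≡ 23 (mod 233)
2^12 = 2^8 · 2^4 ≡ 23 · 16 ≡ 135 (mod 233).
So M = 135. Alice computes K = M^18 mod 233.
135^1 ≡ 135 (mod 233)
135^2 = (135^1)^2 ≡ 135^2 = 18225 ≡ 51 (mod 233)
135^4 = (135^2)^2 ≡ 51^2 = 2601 ≡ 38 (mod 233)
135^8 = (135^4)^2 ≡ 38^2 = 1444 ≡ 46 (mod 233)
135^16 = (135^8)^2 ≡ 46^2 = 2116 ≡ 19 (mod 233)
135^18 = 135^16 · 135^2 ≡ 19 · 51 ≡ 37 (mod 233).

37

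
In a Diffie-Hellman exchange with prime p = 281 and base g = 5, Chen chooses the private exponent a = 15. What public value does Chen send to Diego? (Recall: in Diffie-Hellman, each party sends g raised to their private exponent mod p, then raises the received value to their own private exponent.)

Public value = 5^15 mod 281.
5^1 ≡ 5 (mod 281)
5^2 = (5^1)^2 ≡ 5^2 = 25 ≡ 25 (mod 281)
5^4 = (5^2)^2 ≡ 25^2 = 625 ≡ 63 (mod 281)
5^8 = (5^4)^2 ≡ 63^2 = 3969 ≡ 35 (mod 281)
5^15 = 5^8 · 5^4 · 5^2 · 5^1 ≡ 35 · 63 · 25 · 5 ≡ 245 (mod 281).

245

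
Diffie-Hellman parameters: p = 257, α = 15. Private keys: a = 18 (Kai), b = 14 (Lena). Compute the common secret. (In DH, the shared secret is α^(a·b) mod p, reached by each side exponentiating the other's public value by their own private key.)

64

Lena sends B = α^b mod p = 15^14 mod 257.
15^1 ≡ 15 (mod 257)
15^2 = (15^1)^2 ≡ 15^2 = 225 ≡ 225 (mod 257)
15^4 = (15^2)^2 ≡ 225^2 = 50625 ≡ 253 (mod 257)
15^8 = (15^4)^2 ≡ 253^2 = 64009 ≡ 16 (mod 257)
15^14 = 15^8 · 15^4 · 15^2 ≡ 16 · 253 · 225 ≡ 249 (mod 257).
So B = 249. Kai then computes K = B^a mod p = 249^18 mod 257.
249^1 ≡ 249 (mod 257)
249^2 = (249^1)^2 ≡ 249^2 = 62001 ≡ 64 (mod 257)
249^4 = (249^2)^2 ≡ 64^2 = 4096 ≡ 241 (mod 257)
249^8 = (249^4)^2 ≡ 241^2 = 58081 ≡ 256 (mod 257)
249^16 = (249^8)^2 ≡ 256^2 = 65536 ≡ 1 (mod 257)
249^18 = 249^16 · 249^2 ≡ 1 · 64 ≡ 64 (mod 257).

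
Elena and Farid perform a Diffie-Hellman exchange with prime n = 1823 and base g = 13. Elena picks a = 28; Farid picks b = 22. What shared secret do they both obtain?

1645

Elena sends A = g^a mod n = 13^28 mod 1823.
13^1 ≡ 13 (mod 1823)
13^2 = (13^1)^2 ≡ 13^2 = 169 ≡ 169 (mod 1823)
13^4 = (13^2)^2 ≡ 169^2 = 28561 ≡ 1216 (mod 1823)
13^8 = (13^4)^2 ≡ 1216^2 = 1478656 ≡ 203 (mod 1823)
13^16 = (13^8)^2 ≡ 203^2 = 41209 ≡ 1103 (mod 1823)
13^28 = 13^16 · 13^8 · 13^4 ≡ 1103 · 203 · 1216 ≡ 1002 (mod 1823).
So A = 1002. Farid then computes K = A^b mod n = 1002^22 mod 1823.
1002^1 ≡ 1002 (mod 1823)
1002^2 = (1002^1)^2 ≡ 1002^2 = 1004004 ≡ 1354 (mod 1823)
1002^4 = (1002^2)^2 ≡ 1354^2 = 1833316 ≡ 1201 (mod 1823)
1002^8 = (1002^4)^2 ≡ 1201^2 = 1442401 ≡ 408 (mod 1823)
1002^16 = (1002^8)^2 ≡ 408^2 = 166464 ≡ 571 (mod 1823)
1002^22 = 1002^16 · 1002^4 · 1002^2 ≡ 571 · 1201 · 1354 ≡ 1645 (mod 1823).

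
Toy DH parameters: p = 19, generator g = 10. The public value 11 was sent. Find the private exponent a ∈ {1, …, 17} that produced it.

Try successive powers of 10 modulo 19:
10^1 ≡ 10
10^2 ≡ 5
10^3 ≡ 12
10^4 ≡ 6
10^5 ≡ 3
10^6 ≡ 11
Found: a = 6.

6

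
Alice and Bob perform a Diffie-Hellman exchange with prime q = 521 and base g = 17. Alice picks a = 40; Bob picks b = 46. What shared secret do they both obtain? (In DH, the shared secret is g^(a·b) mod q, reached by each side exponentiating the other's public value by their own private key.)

302

Bob sends B = g^b mod q = 17^46 mod 521.
17^1 ≡ 17 (mod 521)
17^2 = (17^1)^2 ≡ 17^2 = 289 ≡ 289 (mod 521)
17^4 = (17^2)^2 ≡ 289^2 = 83521 ≡ 161 (mod 521)
17^8 = (17^4)^2 ≡ 161^2 = 25921 ≡ 392 (mod 521)
17^16 = (17^8)^2 ≡ 392^2 = 153664 ≡ 490 (mod 521)
17^32 = (17^16)^2 ≡ 490^2 = 240100 ≡ 440 (mod 521)
17^46 = 17^32 · 17^8 · 17^4 · 17^2 ≡ 440 · 392 · 161 · 289 ≡ 472 (mod 521).
So B = 472. Alice then computes K = B^a mod q = 472^40 mod 521.
472^1 ≡ 472 (mod 521)
472^2 = (472^1)^2 ≡ 472^2 = 222784 ≡ 317 (mod 521)
472^4 = (472^2)^2 ≡ 317^2 = 100489 ≡ 457 (mod 521)
472^8 = (472^4)^2 ≡ 457^2 = 208849 ≡ 449 (mod 521)
472^16 = (472^8)^2 ≡ 449^2 = 201601 ≡ 495 (mod 521)
472^32 = (472^16)^2 ≡ 495^2 = 245025 ≡ 155 (mod 521)
472^40 = 472^32 · 472^8 ≡ 155 · 449 ≡ 302 (mod 521).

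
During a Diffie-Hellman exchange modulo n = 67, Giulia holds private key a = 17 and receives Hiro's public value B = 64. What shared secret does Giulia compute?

Shared key K = 64^17 mod 67.
64^1 ≡ 64 (mod 67)
64^2 = (64^1)^2 ≡ 64^2 = 4096 ≡ 9 (mod 67)
64^4 = (64^2)^2 ≡ 9^2 = 81 ≡ 14 (mod 67)
64^8 = (64^4)^2 ≡ 14^2 = 196 ≡ 62 (mod 67)
64^16 = (64^8)^2 ≡ 62^2 = 3844 ≡ 25 (mod 67)
64^17 = 64^16 · 64^1 ≡ 25 · 64 ≡ 59 (mod 67).

59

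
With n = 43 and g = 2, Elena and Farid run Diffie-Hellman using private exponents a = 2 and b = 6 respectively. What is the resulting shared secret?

11

Elena sends A = g^a mod n = 2^2 mod 43.
2^1 ≡ 2 (mod 43)
2^2 = (2^1)^2 ≡ 2^2 = 4 ≡ 4 (mod 43)
So A = 4. Farid then computes K = A^b mod n = 4^6 mod 43.
4^1 ≡ 4 (mod 43)
4^2 = (4^1)^2 ≡ 4^2 = 16 ≡ 16 (mod 43)
4^4 = (4^2)^2 ≡ 16^2 = 256 ≡ 41 (mod 43)
4^6 = 4^4 · 4^2 ≡ 41 · 16 ≡ 11 (mod 43).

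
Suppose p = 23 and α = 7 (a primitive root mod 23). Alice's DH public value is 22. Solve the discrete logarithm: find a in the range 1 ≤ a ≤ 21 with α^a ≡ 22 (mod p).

11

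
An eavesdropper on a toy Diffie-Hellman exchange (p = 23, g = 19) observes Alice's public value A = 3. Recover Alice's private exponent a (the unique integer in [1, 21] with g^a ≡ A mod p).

4

Try successive powers of 19 modulo 23:
19^1 ≡ 19
19^2 ≡ 16
19^3 ≡ 5
19^4 ≡ 3
Found: a = 4.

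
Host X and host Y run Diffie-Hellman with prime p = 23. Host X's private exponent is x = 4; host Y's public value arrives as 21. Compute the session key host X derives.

Shared key K = 21^4 mod 23.
21^1 ≡ 21 (mod 23)
21^2 = (21^1)^2 ≡ 21^2 = 441 ≡ 4 (mod 23)
21^4 = (21^2)^2 ≡ 4^2 = 16 ≡ 16 (mod 23)

16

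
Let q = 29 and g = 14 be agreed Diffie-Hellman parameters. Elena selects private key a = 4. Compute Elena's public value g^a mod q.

Public value = 14^4 mod 29.
14^1 ≡ 14 (mod 29)
14^2 = (14^1)^2 ≡ 14^2 = 196 ≡ 22 (mod 29)
14^4 = (14^2)^2 ≡ 22^2 = 484 ≡ 20 (mod 29)

20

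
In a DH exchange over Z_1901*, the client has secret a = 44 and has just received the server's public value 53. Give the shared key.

445

Shared key K = 53^44 mod 1901.
53^1 ≡ 53 (mod 1901)
53^2 = (53^1)^2 ≡ 53^2 = 2809 ≡ 908 (mod 1901)
53^4 = (53^2)^2 ≡ 908^2 = 824464 ≡ 1331 (mod 1901)
53^8 = (53^4)^2 ≡ 1331^2 = 1771561 ≡ 1730 (mod 1901)
53^16 = (53^8)^2 ≡ 1730^2 = 2992900 ≡ 726 (mod 1901)
53^32 = (53^16)^2 ≡ 726^2 = 527076 ≡ 499 (mod 1901)
53^44 = 53^32 · 53^8 · 53^4 ≡ 499 · 1730 · 1331 ≡ 445 (mod 1901).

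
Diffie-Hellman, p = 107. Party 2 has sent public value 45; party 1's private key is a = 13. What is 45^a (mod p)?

51

Shared key K = 45^13 mod 107.
45^1 ≡ 45 (mod 107)
45^2 = (45^1)^2 ≡ 45^2 = 2025 ≡ 99 (mod 107)
45^4 = (45^2)^2 ≡ 99^2 = 9801 ≡ 64 (mod 107)
45^8 = (45^4)^2 ≡ 64^2 = 4096 ≡ 30 (mod 107)
45^13 = 45^8 · 45^4 · 45^1 ≡ 30 · 64 · 45 ≡ 51 (mod 107).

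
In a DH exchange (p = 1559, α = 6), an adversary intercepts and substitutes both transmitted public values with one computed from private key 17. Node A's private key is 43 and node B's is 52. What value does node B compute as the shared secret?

743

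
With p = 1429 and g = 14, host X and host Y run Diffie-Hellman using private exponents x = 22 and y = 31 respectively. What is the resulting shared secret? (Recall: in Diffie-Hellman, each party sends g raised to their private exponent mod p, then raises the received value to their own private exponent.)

Host X sends A = g^x mod p = 14^22 mod 1429.
14^1 ≡ 14 (mod 1429)
14^2 = (14^1)^2 ≡ 14^2 = 196 ≡ 196 (mod 1429)
14^4 = (14^2)^2 ≡ 196^2 = 38416 ≡ 1262 (mod 1429)
14^8 = (14^4)^2 ≡ 1262^2 = 1592644 ≡ 738 (mod 1429)
14^16 = (14^8)^2 ≡ 738^2 = 544644 ≡ 195 (mod 1429)
14^22 = 14^16 · 14^4 · 14^2 ≡ 195 · 1262 · 196 ≡ 603 (mod 1429).
So A = 603. Host Y then computes K = A^y mod p = 603^31 mod 1429.
603^1 ≡ 603 (mod 1429)
603^2 = (603^1)^2 ≡ 603^2 = 363609 ≡ 643 (mod 1429)
603^4 = (603^2)^2 ≡ 643^2 = 413449 ≡ 468 (mod 1429)
603^8 = (603^4)^2 ≡ 468^2 = 219024 ≡ 387 (mod 1429)
603^16 = (603^8)^2 ≡ 387^2 = 149769 ≡ 1153 (mod 1429)
603^31 = 603^16 · 603^8 · 603^4 · 603^2 · 603^1 ≡ 1153 · 387 · 468 · 643 · 603 ≡ 105 (mod 1429).

105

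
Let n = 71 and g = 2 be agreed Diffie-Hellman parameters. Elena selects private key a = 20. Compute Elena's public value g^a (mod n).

48

Public value = 2^20 (mod 71).
2^1 ≡ 2 (mod 71)
2^2 = (2^1)^2 ≡ 2^2 = 4 ≡ 4 (mod 71)
2^4 = (2^2)^2 ≡ 4^2 = 16 ≡ 16 (mod 71)
2^8 = (2^4)^2 ≡ 16^2 = 256 ≡ 43 (mod 71)
2^16 = (2^8)^2 ≡ 43^2 = 1849 ≡ 3 (mod 71)
2^20 = 2^16 · 2^4 ≡ 3 · 16 ≡ 48 (mod 71).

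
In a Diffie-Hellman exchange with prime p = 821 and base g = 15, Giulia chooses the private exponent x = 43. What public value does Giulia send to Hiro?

679

Public value = 15^43 (mod 821).
15^1 ≡ 15 (mod 821)
15^2 = (15^1)^2 ≡ 15^2 = 225 ≡ 225 (mod 821)
15^4 = (15^2)^2 ≡ 225^2 = 50625 ≡ 544 (mod 821)
15^8 = (15^4)^2 ≡ 544^2 = 295936 ≡ 376 (mod 821)
15^16 = (15^8)^2 ≡ 376^2 = 141376 ≡ 164 (mod 821)
15^32 = (15^16)^2 ≡ 164^2 = 26896 ≡ 624 (mod 821)
15^43 = 15^32 · 15^8 · 15^2 · 15^1 ≡ 624 · 376 · 225 · 15 ≡ 679 (mod 821).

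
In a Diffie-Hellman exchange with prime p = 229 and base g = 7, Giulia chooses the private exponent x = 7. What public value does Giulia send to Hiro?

Public value = 7^7 (mod 229).
7^1 ≡ 7 (mod 229)
7^2 = (7^1)^2 ≡ 7^2 = 49 ≡ 49 (mod 229)
7^4 = (7^2)^2 ≡ 49^2 = 2401 ≡ 111 (mod 229)
7^7 = 7^4 · 7^2 · 7^1 ≡ 111 · 49 · 7 ≡ 59 (mod 229).

59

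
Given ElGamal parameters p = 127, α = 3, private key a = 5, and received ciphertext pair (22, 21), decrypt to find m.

31

Shared mask s = c₁^a mod p = 22^5 mod 127.
22^1 ≡ 22 (mod 127)
22^2 = (22^1)^2 ≡ 22^2 = 484 ≡ 103 (mod 127)
22^4 = (22^2)^2 ≡ 103^2 = 10609 ≡ 68 (mod 127)
22^5 = 22^4 · 22^1 ≡ 68 · 22 ≡ 99 (mod 127).
So s = 99; s⁻¹ ≡ 68 (mod 127).
m = c₂ · s⁻¹ mod 127 = 21 · 68 mod 127 = 31.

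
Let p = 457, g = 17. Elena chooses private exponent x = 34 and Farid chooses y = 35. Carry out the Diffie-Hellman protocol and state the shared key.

241

Elena sends A = g^x mod p = 17^34 mod 457.
17^1 ≡ 17 (mod 457)
17^2 = (17^1)^2 ≡ 17^2 = 289 ≡ 289 (mod 457)
17^4 = (17^2)^2 ≡ 289^2 = 83521 ≡ 347 (mod 457)
17^8 = (17^4)^2 ≡ 347^2 = 120409 ≡ 218 (mod 457)
17^16 = (17^8)^2 ≡ 218^2 = 47524 ≡ 453 (mod 457)
17^32 = (17^16)^2 ≡ 453^2 = 205209 ≡ 16 (mod 457)
17^34 = 17^32 · 17^2 ≡ 16 · 289 ≡ 54 (mod 457).
So A = 54. Farid then computes K = A^y mod p = 54^35 mod 457.
54^1 ≡ 54 (mod 457)
54^2 = (54^1)^2 ≡ 54^2 = 2916 ≡ 174 (mod 457)
54^4 = (54^2)^2 ≡ 174^2 = 30276 ≡ 114 (mod 457)
54^8 = (54^4)^2 ≡ 114^2 = 12996 ≡ 200 (mod 457)
54^16 = (54^8)^2 ≡ 200^2 = 40000 ≡ 241 (mod 457)
54^32 = (54^16)^2 ≡ 241^2 = 58081 ≡ 42 (mod 457)
54^35 = 54^32 · 54^2 · 54^1 ≡ 42 · 174 · 54 ≡ 241 (mod 457).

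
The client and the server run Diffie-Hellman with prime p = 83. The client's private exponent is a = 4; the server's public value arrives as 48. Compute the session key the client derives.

68

Shared key K = 48^4 mod 83.
48^1 ≡ 48 (mod 83)
48^2 = (48^1)^2 ≡ 48^2 = 2304 ≡ 63 (mod 83)
48^4 = (48^2)^2 ≡ 63^2 = 3969 ≡ 68 (mod 83)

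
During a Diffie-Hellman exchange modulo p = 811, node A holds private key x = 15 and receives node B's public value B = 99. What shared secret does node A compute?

Shared key K = 99^15 mod 811.
99^1 ≡ 99 (mod 811)
99^2 = (99^1)^2 ≡ 99^2 = 9801 ≡ 69 (mod 811)
99^4 = (99^2)^2 ≡ 69^2 = 4761 ≡ 706 (mod 811)
99^8 = (99^4)^2 ≡ 706^2 = 498436 ≡ 482 (mod 811)
99^15 = 99^8 · 99^4 · 99^2 · 99^1 ≡ 482 · 706 · 69 · 99 ≡ 225 (mod 811).

225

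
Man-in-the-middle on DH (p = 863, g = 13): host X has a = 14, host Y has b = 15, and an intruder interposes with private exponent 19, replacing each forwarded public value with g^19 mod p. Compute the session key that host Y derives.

Host Y receives an intruder's public value M = 13^19 mod 863 instead of the honest one.
13^1 ≡ 13 (mod 863)
13^2 = (13^1)^2 ≡ 13^2 = 169 ≡ 169 (mod 863)
13^4 = (13^2)^2 ≡ 169^2 = 28561 ≡ 82 (mod 863)
13^8 = (13^4)^2 ≡ 82^2 = 6724 ≡ 683 (mod 863)
13^16 = (13^8)^2 ≡ 683^2 = 466489 ≡ 469 (mod 863)
13^19 = 13^16 · 13^2 · 13^1 ≡ 469 · 169 · 13 ≡ 834 (mod 863).
So M = 834. Host Y computes K = M^15 mod 863.
834^1 ≡ 834 (mod 863)
834^2 = (834^1)^2 ≡ 834^2 = 695556 ≡ 841 (mod 863)
834^4 = (834^2)^2 ≡ 841^2 = 707281 ≡ 484 (mod 863)
834^8 = (834^4)^2 ≡ 484^2 = 234256 ≡ 383 (mod 863)
834^15 = 834^8 · 834^4 · 834^2 · 834^1 ≡ 383 · 484 · 841 · 834 ≡ 90 (mod 863).

90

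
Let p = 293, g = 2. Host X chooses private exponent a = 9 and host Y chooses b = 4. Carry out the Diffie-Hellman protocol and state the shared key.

77

Host X sends A = g^a mod p = 2^9 mod 293.
2^1 ≡ 2 (mod 293)
2^2 = (2^1)^2 ≡ 2^2 = 4 ≡ 4 (mod 293)
2^4 = (2^2)^2 ≡ 4^2 = 16 ≡ 16 (mod 293)
2^8 = (2^4)^2 ≡ 16^2 = 256 ≡ 256 (mod 293)
2^9 = 2^8 · 2^1 ≡ 256 · 2 ≡ 219 (mod 293).
So A = 219. Host Y then computes K = A^b mod p = 219^4 mod 293.
219^1 ≡ 219 (mod 293)
219^2 = (219^1)^2 ≡ 219^2 = 47961 ≡ 202 (mod 293)
219^4 = (219^2)^2 ≡ 202^2 = 40804 ≡ 77 (mod 293)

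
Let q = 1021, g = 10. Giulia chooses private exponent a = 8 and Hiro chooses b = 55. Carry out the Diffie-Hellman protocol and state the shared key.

938

Hiro sends B = g^b mod q = 10^55 mod 1021.
10^1 ≡ 10 (mod 1021)
10^2 = (10^1)^2 ≡ 10^2 = 100 ≡ 100 (mod 1021)
10^4 = (10^2)^2 ≡ 100^2 = 10000 ≡ 811 (mod 1021)
10^8 = (10^4)^2 ≡ 811^2 = 657721 ≡ 197 (mod 1021)
10^16 = (10^8)^2 ≡ 197^2 = 38809 ≡ 11 (mod 1021)
10^32 = (10^16)^2 ≡ 11^2 = 121 ≡ 121 (mod 1021)
10^55 = 10^32 · 10^16 · 10^4 · 10^2 · 10^1 ≡ 121 · 11 · 811 · 100 · 10 ≡ 1002 (mod 1021).
So B = 1002. Giulia then computes K = B^a mod q = 1002^8 mod 1021.
1002^1 ≡ 1002 (mod 1021)
1002^2 = (1002^1)^2 ≡ 1002^2 = 1004004 ≡ 361 (mod 1021)
1002^4 = (1002^2)^2 ≡ 361^2 = 130321 ≡ 654 (mod 1021)
1002^8 = (1002^4)^2 ≡ 654^2 = 427716 ≡ 938 (mod 1021)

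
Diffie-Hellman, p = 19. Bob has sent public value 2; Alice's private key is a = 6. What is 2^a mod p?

Shared key K = 2^6 mod 19.
2^1 ≡ 2 (mod 19)
2^2 = (2^1)^2 ≡ 2^2 = 4 ≡ 4 (mod 19)
2^4 = (2^2)^2 ≡ 4^2 = 16 ≡ 16 (mod 19)
2^6 = 2^4 · 2^2 ≡ 16 · 4 ≡ 7 (mod 19).

7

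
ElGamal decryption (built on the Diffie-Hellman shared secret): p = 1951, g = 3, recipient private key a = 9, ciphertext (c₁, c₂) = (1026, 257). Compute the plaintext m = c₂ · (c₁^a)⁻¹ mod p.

268

Shared mask s = c₁^a mod p = 1026^9 mod 1951.
1026^1 ≡ 1026 (mod 1951)
1026^2 = (1026^1)^2 ≡ 1026^2 = 1052676 ≡ 1087 (mod 1951)
1026^4 = (1026^2)^2 ≡ 1087^2 = 1181569 ≡ 1214 (mod 1951)
1026^8 = (1026^4)^2 ≡ 1214^2 = 1473796 ≡ 791 (mod 1951)
1026^9 = 1026^8 · 1026^1 ≡ 791 · 1026 ≡ 1901 (mod 1951).
So s = 1901; s⁻¹ ≡ 39 (mod 1951).
m = c₂ · s⁻¹ mod 1951 = 257 · 39 mod 1951 = 268.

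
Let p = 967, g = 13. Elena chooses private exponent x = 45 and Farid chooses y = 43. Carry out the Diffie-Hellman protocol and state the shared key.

263

Farid sends B = g^y mod p = 13^43 mod 967.
13^1 ≡ 13 (mod 967)
13^2 = (13^1)^2 ≡ 13^2 = 169 ≡ 169 (mod 967)
13^4 = (13^2)^2 ≡ 169^2 = 28561 ≡ 518 (mod 967)
13^8 = (13^4)^2 ≡ 518^2 = 268324 ≡ 465 (mod 967)
13^16 = (13^8)^2 ≡ 465^2 = 216225 ≡ 584 (mod 967)
13^32 = (13^16)^2 ≡ 584^2 = 341056 ≡ 672 (mod 967)
13^43 = 13^32 · 13^8 · 13^2 · 13^1 ≡ 672 · 465 · 169 · 13 ≡ 778 (mod 967).
So B = 778. Elena then computes K = B^x mod p = 778^45 mod 967.
778^1 ≡ 778 (mod 967)
778^2 = (778^1)^2 ≡ 778^2 = 605284 ≡ 909 (mod 967)
778^4 = (778^2)^2 ≡ 909^2 = 826281 ≡ 463 (mod 967)
778^8 = (778^4)^2 ≡ 463^2 = 214369 ≡ 662 (mod 967)
778^16 = (778^8)^2 ≡ 662^2 = 438244 ≡ 193 (mod 967)
778^32 = (778^16)^2 ≡ 193^2 = 37249 ≡ 503 (mod 967)
778^45 = 778^32 · 778^8 · 778^4 · 778^1 ≡ 503 · 662 · 463 · 778 ≡ 263 (mod 967).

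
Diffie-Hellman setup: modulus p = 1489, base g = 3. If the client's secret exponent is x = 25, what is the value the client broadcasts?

157

Public value = 3^25 mod 1489.
3^1 ≡ 3 (mod 1489)
3^2 = (3^1)^2 ≡ 3^2 = 9 ≡ 9 (mod 1489)
3^4 = (3^2)^2 ≡ 9^2 = 81 ≡ 81 (mod 1489)
3^8 = (3^4)^2 ≡ 81^2 = 6561 ≡ 605 (mod 1489)
3^16 = (3^8)^2 ≡ 605^2 = 366025 ≡ 1220 (mod 1489)
3^25 = 3^16 · 3^8 · 3^1 ≡ 1220 · 605 · 3 ≡ 157 (mod 1489).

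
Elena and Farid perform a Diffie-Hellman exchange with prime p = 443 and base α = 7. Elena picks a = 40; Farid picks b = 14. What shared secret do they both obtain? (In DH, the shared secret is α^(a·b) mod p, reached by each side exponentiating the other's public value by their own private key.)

Farid sends B = α^b mod p = 7^14 mod 443.
7^1 ≡ 7 (mod 443)
7^2 = (7^1)^2 ≡ 7^2 = 49 ≡ 49 (mod 443)
7^4 = (7^2)^2 ≡ 49^2 = 2401 ≡ 186 (mod 443)
7^8 = (7^4)^2 ≡ 186^2 = 34596 ≡ 42 (mod 443)
7^14 = 7^8 · 7^4 · 7^2 ≡ 42 · 186 · 49 ≡ 36 (mod 443).
So B = 36. Elena then computes K = B^a mod p = 36^40 mod 443.
36^1 ≡ 36 (mod 443)
36^2 = (36^1)^2 ≡ 36^2 = 1296 ≡ 410 (mod 443)
36^4 = (36^2)^2 ≡ 410^2 = 168100 ≡ 203 (mod 443)
36^8 = (36^4)^2 ≡ 203^2 = 41209 ≡ 10 (mod 443)
36^16 = (36^8)^2 ≡ 10^2 = 100 ≡ 100 (mod 443)
36^32 = (36^16)^2 ≡ 100^2 = 10000 ≡ 254 (mod 443)
36^40 = 36^32 · 36^8 ≡ 254 · 10 ≡ 325 (mod 443).

325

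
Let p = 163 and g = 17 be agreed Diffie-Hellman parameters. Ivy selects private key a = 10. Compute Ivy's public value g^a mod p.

Public value = 17^10 mod 163.
17^1 ≡ 17 (mod 163)
17^2 = (17^1)^2 ≡ 17^2 = 289 ≡ 126 (mod 163)
17^4 = (17^2)^2 ≡ 126^2 = 15876 ≡ 65 (mod 163)
17^8 = (17^4)^2 ≡ 65^2 = 4225 ≡ 150 (mod 163)
17^10 = 17^8 · 17^2 ≡ 150 · 126 ≡ 155 (mod 163).

155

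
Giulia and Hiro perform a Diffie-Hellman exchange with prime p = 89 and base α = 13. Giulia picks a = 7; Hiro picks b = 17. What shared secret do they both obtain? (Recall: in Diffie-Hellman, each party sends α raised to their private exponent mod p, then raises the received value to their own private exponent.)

Hiro sends B = α^b mod p = 13^17 mod 89.
13^1 ≡ 13 (mod 89)
13^2 = (13^1)^2 ≡ 13^2 = 169 ≡ 80 (mod 89)
13^4 = (13^2)^2 ≡ 80^2 = 6400 ≡ 81 (mod 89)
13^8 = (13^4)^2 ≡ 81^2 = 6561 ≡ 64 (mod 89)
13^16 = (13^8)^2 ≡ 64^2 = 4096 ≡ 2 (mod 89)
13^17 = 13^16 · 13^1 ≡ 2 · 13 ≡ 26 (mod 89).
So B = 26. Giulia then computes K = B^a mod p = 26^7 mod 89.
26^1 ≡ 26 (mod 89)
26^2 = (26^1)^2 ≡ 26^2 = 676 ≡ 53 (mod 89)
26^4 = (26^2)^2 ≡ 53^2 = 2809 ≡ 50 (mod 89)
26^7 = 26^4 · 26^2 · 26^1 ≡ 50 · 53 · 26 ≡ 14 (mod 89).

14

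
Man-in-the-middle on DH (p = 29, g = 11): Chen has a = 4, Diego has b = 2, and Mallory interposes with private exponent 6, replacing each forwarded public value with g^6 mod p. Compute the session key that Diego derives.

Diego receives Mallory's public value M = 11^6 mod 29 instead of the honest one.
11^1 ≡ 11 (mod 29)
11^2 = (11^1)^2 ≡ 11^2 = 121 ≡ 5 (mod 29)
11^4 = (11^2)^2 ≡ 5^2 = 25 ≡ 25 (mod 29)
11^6 = 11^4 · 11^2 ≡ 25 · 5 ≡ 9 (mod 29).
So M = 9. Diego computes K = M^2 mod 29.
9^1 ≡ 9 (mod 29)
9^2 = (9^1)^2 ≡ 9^2 = 81 ≡ 23 (mod 29)

23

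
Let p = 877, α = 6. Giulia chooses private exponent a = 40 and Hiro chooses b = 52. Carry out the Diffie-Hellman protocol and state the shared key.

Hiro sends B = α^b mod p = 6^52 mod 877.
6^1 ≡ 6 (mod 877)
6^2 = (6^1)^2 ≡ 6^2 = 36 ≡ 36 (mod 877)
6^4 = (6^2)^2 ≡ 36^2 = 1296 ≡ 419 (mod 877)
6^8 = (6^4)^2 ≡ 419^2 = 175561 ≡ 161 (mod 877)
6^16 = (6^8)^2 ≡ 161^2 = 25921 ≡ 488 (mod 877)
6^32 = (6^16)^2 ≡ 488^2 = 238144 ≡ 477 (mod 877)
6^52 = 6^32 · 6^16 · 6^4 ≡ 477 · 488 · 419 ≡ 220 (mod 877).
So B = 220. Giulia then computes K = B^a mod p = 220^40 mod 877.
220^1 ≡ 220 (mod 877)
220^2 = (220^1)^2 ≡ 220^2 = 48400 ≡ 165 (mod 877)
220^4 = (220^2)^2 ≡ 165^2 = 27225 ≡ 38 (mod 877)
220^8 = (220^4)^2 ≡ 38^2 = 1444 ≡ 567 (mod 877)
220^16 = (220^8)^2 ≡ 567^2 = 321489 ≡ 507 (mod 877)
220^32 = (220^16)^2 ≡ 507^2 = 257049 ≡ 88 (mod 877)
220^40 = 220^32 · 220^8 ≡ 88 · 567 ≡ 784 (mod 877).

784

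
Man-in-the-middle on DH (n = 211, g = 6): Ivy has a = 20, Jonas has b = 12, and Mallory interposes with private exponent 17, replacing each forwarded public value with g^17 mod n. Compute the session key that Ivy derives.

Ivy receives Mallory's public value M = 6^17 mod 211 instead of the honest one.
6^1 ≡ 6 (mod 211)
6^2 = (6^1)^2 ≡ 6^2 = 36 ≡ 36 (mod 211)
6^4 = (6^2)^2 ≡ 36^2 = 1296 ≡ 30 (mod 211)
6^8 = (6^4)^2 ≡ 30^2 = 900 ≡ 56 (mod 211)
6^16 = (6^8)^2 ≡ 56^2 = 3136 ≡ 182 (mod 211)
6^17 = 6^16 · 6^1 ≡ 182 · 6 ≡ 37 (mod 211).
So M = 37. Ivy computes K = M^20 mod 211.
37^1 ≡ 37 (mod 211)
37^2 = (37^1)^2 ≡ 37^2 = 1369 ≡ 103 (mod 211)
37^4 = (37^2)^2 ≡ 103^2 = 10609 ≡ 59 (mod 211)
37^8 = (37^4)^2 ≡ 59^2 = 3481 ≡ 105 (mod 211)
37^16 = (37^8)^2 ≡ 105^2 = 11025 ≡ 53 (mod 211)
37^20 = 37^16 · 37^4 ≡ 53 · 59 ≡ 173 (mod 211).

173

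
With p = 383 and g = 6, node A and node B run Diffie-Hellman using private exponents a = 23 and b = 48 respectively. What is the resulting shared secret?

353

Node A sends A = g^a mod p = 6^23 mod 383.
6^1 ≡ 6 (mod 383)
6^2 = (6^1)^2 ≡ 6^2 = 36 ≡ 36 (mod 383)
6^4 = (6^2)^2 ≡ 36^2 = 1296 ≡ 147 (mod 383)
6^8 = (6^4)^2 ≡ 147^2 = 21609 ≡ 161 (mod 383)
6^16 = (6^8)^2 ≡ 161^2 = 25921 ≡ 260 (mod 383)
6^23 = 6^16 · 6^4 · 6^2 · 6^1 ≡ 260 · 147 · 36 · 6 ≡ 338 (mod 383).
So A = 338. Node B then computes K = A^b mod p = 338^48 mod 383.
338^1 ≡ 338 (mod 383)
338^2 = (338^1)^2 ≡ 338^2 = 114244 ≡ 110 (mod 383)
338^4 = (338^2)^2 ≡ 110^2 = 12100 ≡ 227 (mod 383)
338^8 = (338^4)^2 ≡ 227^2 = 51529 ≡ 207 (mod 383)
338^16 = (338^8)^2 ≡ 207^2 = 42849 ≡ 336 (mod 383)
338^32 = (338^16)^2 ≡ 336^2 = 112896 ≡ 294 (mod 383)
338^48 = 338^32 · 338^16 ≡ 294 · 336 ≡ 353 (mod 383).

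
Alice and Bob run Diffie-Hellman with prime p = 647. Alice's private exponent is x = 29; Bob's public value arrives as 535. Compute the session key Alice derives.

644

Shared key K = 535^29 mod 647.
535^1 ≡ 535 (mod 647)
535^2 = (535^1)^2 ≡ 535^2 = 286225 ≡ 251 (mod 647)
535^4 = (535^2)^2 ≡ 251^2 = 63001 ≡ 242 (mod 647)
535^8 = (535^4)^2 ≡ 242^2 = 58564 ≡ 334 (mod 647)
535^16 = (535^8)^2 ≡ 334^2 = 111556 ≡ 272 (mod 647)
535^29 = 535^16 · 535^8 · 535^4 · 535^1 ≡ 272 · 334 · 242 · 535 ≡ 644 (mod 647).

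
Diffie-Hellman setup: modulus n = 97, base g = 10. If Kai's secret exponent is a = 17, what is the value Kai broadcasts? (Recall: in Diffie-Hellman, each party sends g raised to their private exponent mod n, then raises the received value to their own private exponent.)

38

Public value = 10^{17} \pmod{97}.
10^1 ≡ 10 (mod 97)
10^2 = (10^1)^2 ≡ 10^2 = 100 ≡ 3 (mod 97)
10^4 = (10^2)^2 ≡ 3^2 = 9 ≡ 9 (mod 97)
10^8 = (10^4)^2 ≡ 9^2 = 81 ≡ 81 (mod 97)
10^16 = (10^8)^2 ≡ 81^2 = 6561 ≡ 62 (mod 97)
10^17 = 10^16 · 10^1 ≡ 62 · 10 ≡ 38 (mod 97).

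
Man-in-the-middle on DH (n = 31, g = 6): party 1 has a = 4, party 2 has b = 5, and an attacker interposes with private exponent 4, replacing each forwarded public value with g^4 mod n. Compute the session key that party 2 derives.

5

Party 2 receives an attacker's public value M = 6^4 mod 31 instead of the honest one.
6^1 ≡ 6 (mod 31)
6^2 = (6^1)^2 ≡ 6^2 = 36 ≡ 5 (mod 31)
6^4 = (6^2)^2 ≡ 5^2 = 25 ≡ 25 (mod 31)
So M = 25. Party 2 computes K = M^5 mod 31.
25^1 ≡ 25 (mod 31)
25^2 = (25^1)^2 ≡ 25^2 = 625 ≡ 5 (mod 31)
25^4 = (25^2)^2 ≡ 5^2 = 25 ≡ 25 (mod 31)
25^5 = 25^4 · 25^1 ≡ 25 · 25 ≡ 5 (mod 31).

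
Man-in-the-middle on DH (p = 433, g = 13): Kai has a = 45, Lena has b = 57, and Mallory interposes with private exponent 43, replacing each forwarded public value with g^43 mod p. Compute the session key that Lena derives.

Lena receives Mallory's public value M = 13^43 mod 433 instead of the honest one.
13^1 ≡ 13 (mod 433)
13^2 = (13^1)^2 ≡ 13^2 = 169 ≡ 169 (mod 433)
13^4 = (13^2)^2 ≡ 169^2 = 28561 ≡ 416 (mod 433)
13^8 = (13^4)^2 ≡ 416^2 = 173056 ≡ 289 (mod 433)
13^16 = (13^8)^2 ≡ 289^2 = 83521 ≡ 385 (mod 433)
13^32 = (13^16)^2 ≡ 385^2 = 148225 ≡ 139 (mod 433)
13^43 = 13^32 · 13^8 · 13^2 · 13^1 ≡ 139 · 289 · 169 · 13 ≡ 328 (mod 433).
So M = 328. Lena computes K = M^57 mod 433.
328^1 ≡ 328 (mod 433)
328^2 = (328^1)^2 ≡ 328^2 = 107584 ≡ 200 (mod 433)
328^4 = (328^2)^2 ≡ 200^2 = 40000 ≡ 164 (mod 433)
328^8 = (328^4)^2 ≡ 164^2 = 26896 ≡ 50 (mod 433)
328^16 = (328^8)^2 ≡ 50^2 = 2500 ≡ 335 (mod 433)
328^32 = (328^16)^2 ≡ 335^2 = 112225 ≡ 78 (mod 433)
328^57 = 328^32 · 328^16 · 328^8 · 328^1 ≡ 78 · 335 · 50 · 328 ≡ 127 (mod 433).

127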